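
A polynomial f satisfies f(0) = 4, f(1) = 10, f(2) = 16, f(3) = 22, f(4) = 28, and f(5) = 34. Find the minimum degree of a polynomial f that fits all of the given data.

Forward differences of the values at n = 0, 1, 2, 3, 4, 5:
  f  : 4  10  16  22  28  34
  Δ  : 6  6  6  6  6
  Δ^2: 0  0  0  0
  Δ^3: 0  0  0
  Δ^4: 0  0
  Δ^5: 0
The first differences are constant (6) and nonzero, while all higher differences vanish, so the minimal degree is 1.

1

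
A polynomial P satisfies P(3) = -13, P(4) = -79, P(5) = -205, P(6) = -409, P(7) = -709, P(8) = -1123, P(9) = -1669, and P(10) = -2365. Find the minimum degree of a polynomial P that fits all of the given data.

3

Forward differences of the values at u = 3, 4, 5, 6, 7, 8, 9, 10:
  P  : -13  -79  -205  -409  -709  -1123  -1669  -2365
  Δ  : -66  -126  -204  -300  -414  -546  -696
  Δ^2: -60  -78  -96  -114  -132  -150
  Δ^3: -18  -18  -18  -18  -18
  Δ^4: 0  0  0  0
  Δ^5: 0  0  0
  Δ^6: 0  0
  Δ^7: 0
The third differences are constant (-18) and nonzero, while all higher differences vanish, so the minimal degree is 3.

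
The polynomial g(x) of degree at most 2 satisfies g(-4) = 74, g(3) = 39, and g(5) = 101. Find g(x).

g(x) = 4x^2 - x + 6

Using the Lagrange interpolation formula with nodes -4, 3, 5:
  L_0(x) = (x - 3)(x - 5) / 63
  L_1(x) = (x + 4)(x - 5) / -14
  L_2(x) = (x + 4)(x - 3) / 18
Then g(x) = 74·L_0(x) + 39·L_1(x) + 101·L_2(x).
Expanding and collecting terms gives g(x) = 4x² - x + 6.
Check: g(5) = 101. ✓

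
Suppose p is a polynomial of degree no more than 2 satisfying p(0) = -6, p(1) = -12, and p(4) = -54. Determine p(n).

p(n) = -2n^2 - 4n - 6

Write p(n) = an^2 + bn + c. Substituting each data point gives a linear system:
  c = -6
  a + b + c = -12
  16a + 4b + c = -54
Solving the system yields a = -2, b = -4, c = -6.
So p(n) = -2n² - 4n - 6.
Check: p(0) = -6. ✓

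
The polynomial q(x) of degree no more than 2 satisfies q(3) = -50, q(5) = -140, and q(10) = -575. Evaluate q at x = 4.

-89

Using the Lagrange interpolation formula with nodes 3, 5, 10:
  L_0(x) = (x - 5)(x - 10) / 14
  L_1(x) = (x - 3)(x - 10) / -10
  L_2(x) = (x - 3)(x - 5) / 35
Then q(x) = -50·L_0(x) - 140·L_1(x) - 575·L_2(x).
Expanding and collecting terms gives q(x) = -6x^2 + 3x - 5.
Evaluating at x = 4: q(4) = -89.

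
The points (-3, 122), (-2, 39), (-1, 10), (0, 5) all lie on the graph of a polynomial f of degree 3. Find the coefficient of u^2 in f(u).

Write f(u) = au^3 + bu^2 + cu + d. Substituting each data point gives a linear system:
  -27a + 9b - 3c + d = 122
  -8a + 4b - 2c + d = 39
  -a + b - c + d = 10
  d = 5
Solving the system yields a = -5, b = -3, c = -3, d = 5.
So f(u) = -5u^3 - 3u^2 - 3u + 5.
The coefficient of u^2 is -3.

-3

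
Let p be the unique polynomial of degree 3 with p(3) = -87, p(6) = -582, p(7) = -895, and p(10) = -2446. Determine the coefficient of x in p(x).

Write p(x) = ax^3 + bx^2 + cx + d. Substituting each data point gives a linear system:
  27a + 9b + 3c + d = -87
  216a + 36b + 6c + d = -582
  343a + 49b + 7c + d = -895
  1000a + 100b + 10c + d = -2446
Solving the system yields a = -2, b = -5, c = 6, d = -6.
So p(x) = -2x^3 - 5x^2 + 6x - 6.
The coefficient of x is 6.

6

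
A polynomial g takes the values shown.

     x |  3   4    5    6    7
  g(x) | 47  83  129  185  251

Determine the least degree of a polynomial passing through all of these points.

2

Forward differences of the values at x = 3, 4, 5, 6, 7:
  g  : 47  83  129  185  251
  Δ  : 36  46  56  66
  Δ^2: 10  10  10
  Δ^3: 0  0
  Δ^4: 0
The second differences are constant (10) and nonzero, while all higher differences vanish, so the minimal degree is 2.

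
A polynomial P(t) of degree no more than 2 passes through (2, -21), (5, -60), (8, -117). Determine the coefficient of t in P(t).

-6

Write P(t) = at^2 + bt + c. Substituting each data point gives a linear system:
  4a + 2b + c = -21
  25a + 5b + c = -60
  64a + 8b + c = -117
Solving the system yields a = -1, b = -6, c = -5.
So P(t) = -t^2 - 6t - 5.
The coefficient of t is -6.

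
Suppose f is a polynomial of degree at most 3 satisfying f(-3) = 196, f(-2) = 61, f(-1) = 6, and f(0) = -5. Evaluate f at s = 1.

Write f(s) = as^3 + bs^2 + cs + d. Substituting each data point gives a linear system:
  -27a + 9b - 3c + d = 196
  -8a + 4b - 2c + d = 61
  -a + b - c + d = 6
  d = -5
Solving the system yields a = -6, b = 4, c = -1, d = -5.
So f(s) = -6s³ + 4s² - s - 5.
Then f(1) = -8.

-8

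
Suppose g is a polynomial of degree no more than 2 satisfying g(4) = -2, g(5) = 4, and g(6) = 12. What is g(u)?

Write g(u) = au^2 + bu + c. Substituting each data point gives a linear system:
  16a + 4b + c = -2
  25a + 5b + c = 4
  36a + 6b + c = 12
Solving the system yields a = 1, b = -3, c = -6.
So g(u) = u^2 - 3u - 6.
Check: g(4) = -2. ✓

g(u) = u^2 - 3u - 6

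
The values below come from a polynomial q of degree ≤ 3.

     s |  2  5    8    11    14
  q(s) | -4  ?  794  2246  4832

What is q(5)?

On equispaced nodes a degree-3 polynomial has vanishing fourth forward difference, so
  q(2) - 4·q(5) + 6·q(8) - 4·q(11) + q(14) = 0.
Substituting the known values and solving for q(5):
  -4·q(5) = -608
  q(5) = 152.

152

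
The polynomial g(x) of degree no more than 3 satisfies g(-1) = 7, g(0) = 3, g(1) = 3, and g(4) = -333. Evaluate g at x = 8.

-2909

Write g(x) = ax^3 + bx^2 + cx + d. Substituting each data point gives a linear system:
  -a + b - c + d = 7
  d = 3
  a + b + c + d = 3
  64a + 16b + 4c + d = -333
Solving the system yields a = -6, b = 2, c = 4, d = 3.
So g(x) = -6x³ + 2x² + 4x + 3.
Then g(8) = -2909.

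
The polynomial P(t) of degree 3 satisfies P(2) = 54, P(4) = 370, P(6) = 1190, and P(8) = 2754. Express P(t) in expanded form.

P(t) = 5t^3 + 3t^2 + 2

Using the Lagrange interpolation formula with nodes 2, 4, 6, 8:
  L_0(t) = (t - 4)(t - 6)(t - 8) / -48
  L_1(t) = (t - 2)(t - 6)(t - 8) / 16
  L_2(t) = (t - 2)(t - 4)(t - 8) / -16
  L_3(t) = (t - 2)(t - 4)(t - 6) / 48
Then P(t) = 54·L_0(t) + 370·L_1(t) + 1190·L_2(t) + 2754·L_3(t).
Expanding and collecting terms gives P(t) = 5t³ + 3t² + 2.
Check: P(4) = 370. ✓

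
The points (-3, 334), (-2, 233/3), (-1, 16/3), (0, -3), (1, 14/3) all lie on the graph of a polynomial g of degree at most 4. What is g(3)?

Using the Lagrange interpolation formula with nodes -3, -2, -1, 0, 1:
  L_0(t) = (t + 2)(t + 1)t(t - 1) / 24
  L_1(t) = (t + 3)(t + 1)t(t - 1) / -6
  L_2(t) = (t + 3)(t + 2)t(t - 1) / 4
  L_3(t) = (t + 3)(t + 2)(t + 1)(t - 1) / -6
  L_4(t) = (t + 3)(t + 2)(t + 1)t / 24
Then g(t) = 334·L_0(t) + 233/3·L_1(t) + 16/3·L_2(t) - 3·L_3(t) + 14/3·L_4(t).
Expanding and collecting terms gives g(t) = 3t⁴ - 2t³ + 5t² + (5/3)t - 3.
Evaluating at t = 3: g(3) = 236.

236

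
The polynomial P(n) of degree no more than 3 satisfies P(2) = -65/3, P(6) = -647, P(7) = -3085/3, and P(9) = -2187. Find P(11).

Using the Lagrange interpolation formula with nodes 2, 6, 7, 9:
  L_0(n) = (n - 6)(n - 7)(n - 9) / -140
  L_1(n) = (n - 2)(n - 7)(n - 9) / 12
  L_2(n) = (n - 2)(n - 6)(n - 9) / -10
  L_3(n) = (n - 2)(n - 6)(n - 7) / 42
Then P(n) = -65/3·L_0(n) - 647·L_1(n) - 3085/3·L_2(n) - 2187·L_3(n).
Expanding and collecting terms gives P(n) = -3n^3 - (1/3)n + 3.
Evaluating at n = 11: P(11) = -11981/3.

-11981/3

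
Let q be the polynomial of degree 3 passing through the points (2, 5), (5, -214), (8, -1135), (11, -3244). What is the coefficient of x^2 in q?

6

Write q(x) = ax^3 + bx^2 + cx + d. Substituting each data point gives a linear system:
  8a + 4b + 2c + d = 5
  125a + 25b + 5c + d = -214
  512a + 64b + 8c + d = -1135
  1331a + 121b + 11c + d = -3244
Solving the system yields a = -3, b = 6, c = 2, d = 1.
So q(x) = -3x^3 + 6x^2 + 2x + 1.
The coefficient of x^2 is 6.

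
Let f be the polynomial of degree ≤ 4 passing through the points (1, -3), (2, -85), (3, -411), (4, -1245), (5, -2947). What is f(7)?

-10875

Forward differences of the values at t = 1, 2, 3, 4, 5:
  f  : -3  -85  -411  -1245  -2947
  Δ  : -82  -326  -834  -1702
  Δ^2: -244  -508  -868
  Δ^3: -264  -360
  Δ^4: -96
The fourth differences are constant, confirming degree 4.
Interpolating (Newton forward form) and evaluating at t = 7 gives f(7) = -10875.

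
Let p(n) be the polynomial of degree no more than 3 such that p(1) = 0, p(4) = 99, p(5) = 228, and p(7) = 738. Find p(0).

3

Using the Lagrange interpolation formula with nodes 1, 4, 5, 7:
  L_0(n) = (n - 4)(n - 5)(n - 7) / -72
  L_1(n) = (n - 1)(n - 5)(n - 7) / 9
  L_2(n) = (n - 1)(n - 4)(n - 7) / -8
  L_3(n) = (n - 1)(n - 4)(n - 5) / 36
Then p(n) = 0·L_0(n) + 99·L_1(n) + 228·L_2(n) + 738·L_3(n).
Expanding and collecting terms gives p(n) = 3n^3 - 6n^2 + 3.
Evaluating at n = 0: p(0) = 3.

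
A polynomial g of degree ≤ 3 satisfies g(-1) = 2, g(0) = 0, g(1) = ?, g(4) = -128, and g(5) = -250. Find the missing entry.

The 4 known points determine the degree-3 polynomial uniquely.
Write g(t) = at^3 + bt^2 + ct + d. Substituting each data point gives a linear system:
  -a + b - c + d = 2
  d = 0
  64a + 16b + 4c + d = -128
  125a + 25b + 5c + d = -250
Solving the system yields a = -2, b = 0, c = 0, d = 0.
So g(t) = -2t³.
Then g(1) = -2.

-2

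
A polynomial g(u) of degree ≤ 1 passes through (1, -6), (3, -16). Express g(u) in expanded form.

Write g(u) = au + b. Substituting each data point gives a linear system:
  a + b = -6
  3a + b = -16
Solving the system yields a = -5, b = -1.
So g(u) = -5u - 1.
Check: g(3) = -16. ✓

g(u) = -5u - 1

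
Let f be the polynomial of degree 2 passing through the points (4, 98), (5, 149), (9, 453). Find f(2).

26

Using the Lagrange interpolation formula with nodes 4, 5, 9:
  L_0(t) = (t - 5)(t - 9) / 5
  L_1(t) = (t - 4)(t - 9) / -4
  L_2(t) = (t - 4)(t - 5) / 20
Then f(t) = 98·L_0(t) + 149·L_1(t) + 453·L_2(t).
Expanding and collecting terms gives f(t) = 5t² + 6t - 6.
Evaluating at t = 2: f(2) = 26.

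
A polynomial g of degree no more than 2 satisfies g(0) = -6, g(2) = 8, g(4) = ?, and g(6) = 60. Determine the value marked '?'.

The 3 known points determine the degree-2 polynomial uniquely.
Write g(u) = au^2 + bu + c. Substituting each data point gives a linear system:
  c = -6
  4a + 2b + c = 8
  36a + 6b + c = 60
Solving the system yields a = 1, b = 5, c = -6.
So g(u) = u^2 + 5u - 6.
Then g(4) = 30.

30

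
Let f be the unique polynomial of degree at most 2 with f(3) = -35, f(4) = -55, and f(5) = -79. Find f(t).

f(t) = -2t^2 - 6t + 1

Using the Lagrange interpolation formula with nodes 3, 4, 5:
  L_0(t) = (t - 4)(t - 5) / 2
  L_1(t) = (t - 3)(t - 5) / -1
  L_2(t) = (t - 3)(t - 4) / 2
Then f(t) = -35·L_0(t) - 55·L_1(t) - 79·L_2(t).
Expanding and collecting terms gives f(t) = -2t² - 6t + 1.
Check: f(3) = -35. ✓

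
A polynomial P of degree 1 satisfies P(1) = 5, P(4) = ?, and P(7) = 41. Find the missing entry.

The 2 known points determine the degree-1 polynomial uniquely.
Write P(t) = at + b. Substituting each data point gives a linear system:
  a + b = 5
  7a + b = 41
Solving the system yields a = 6, b = -1.
So P(t) = 6t - 1.
Then P(4) = 23.

23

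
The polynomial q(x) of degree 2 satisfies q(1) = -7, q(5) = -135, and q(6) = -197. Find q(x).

Using the Lagrange interpolation formula with nodes 1, 5, 6:
  L_0(x) = (x - 5)(x - 6) / 20
  L_1(x) = (x - 1)(x - 6) / -4
  L_2(x) = (x - 1)(x - 5) / 5
Then q(x) = -7·L_0(x) - 135·L_1(x) - 197·L_2(x).
Expanding and collecting terms gives q(x) = -6x² + 4x - 5.
Check: q(5) = -135. ✓

q(x) = -6x^2 + 4x - 5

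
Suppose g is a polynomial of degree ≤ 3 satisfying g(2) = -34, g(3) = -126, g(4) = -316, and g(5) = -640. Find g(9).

-3996

Using the Lagrange interpolation formula with nodes 2, 3, 4, 5:
  L_0(s) = (s - 3)(s - 4)(s - 5) / -6
  L_1(s) = (s - 2)(s - 4)(s - 5) / 2
  L_2(s) = (s - 2)(s - 3)(s - 5) / -2
  L_3(s) = (s - 2)(s - 3)(s - 4) / 6
Then g(s) = -34·L_0(s) - 126·L_1(s) - 316·L_2(s) - 640·L_3(s).
Expanding and collecting terms gives g(s) = -6s³ + 5s² - 3s.
Evaluating at s = 9: g(9) = -3996.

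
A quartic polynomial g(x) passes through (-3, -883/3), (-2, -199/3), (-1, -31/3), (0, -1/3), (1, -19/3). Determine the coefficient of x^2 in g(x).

Write g(x) = ax^4 + bx^3 + cx^2 + dx + e. Substituting each data point gives a linear system:
  81a - 27b + 9c - 3d + e = -883/3
  16a - 8b + 4c - 2d + e = -199/3
  a - b + c - d + e = -31/3
  e = -1/3
  a + b + c + d + e = -19/3
Solving the system yields a = -4, b = -3, c = -4, d = 5, e = -1/3.
So g(x) = -4x^4 - 3x^3 - 4x^2 + 5x - 1/3.
The coefficient of x^2 is -4.

-4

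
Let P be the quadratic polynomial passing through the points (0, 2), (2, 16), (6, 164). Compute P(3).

Write P(u) = au^2 + bu + c. Substituting each data point gives a linear system:
  c = 2
  4a + 2b + c = 16
  36a + 6b + c = 164
Solving the system yields a = 5, b = -3, c = 2.
So P(u) = 5u² - 3u + 2.
Then P(3) = 38.

38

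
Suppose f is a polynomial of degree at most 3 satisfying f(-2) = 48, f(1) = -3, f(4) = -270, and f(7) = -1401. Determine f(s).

Write f(s) = as^3 + bs^2 + cs + d. Substituting each data point gives a linear system:
  -8a + 4b - 2c + d = 48
  a + b + c + d = -3
  64a + 16b + 4c + d = -270
  343a + 49b + 7c + d = -1401
Solving the system yields a = -4, b = 0, c = -5, d = 6.
So f(s) = -4s^3 - 5s + 6.
Check: f(1) = -3. ✓

f(s) = -4s^3 - 5s + 6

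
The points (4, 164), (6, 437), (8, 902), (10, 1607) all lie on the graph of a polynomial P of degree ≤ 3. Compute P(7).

1285/2

Forward differences of the values at t = 4, 6, 8, 10:
  P  : 164  437  902  1607
  Δ  : 273  465  705
  Δ^2: 192  240
  Δ^3: 48
The third differences are constant, confirming degree 3.
Interpolating (Newton forward form) and evaluating at t = 7 gives P(7) = 1285/2.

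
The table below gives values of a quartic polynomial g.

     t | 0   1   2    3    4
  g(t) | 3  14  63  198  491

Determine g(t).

Using the Lagrange interpolation formula with nodes 0, 1, 2, 3, 4:
  L_0(t) = (t - 1)(t - 2)(t - 3)(t - 4) / 24
  L_1(t) = t(t - 2)(t - 3)(t - 4) / -6
  L_2(t) = t(t - 1)(t - 3)(t - 4) / 4
  L_3(t) = t(t - 1)(t - 2)(t - 4) / -6
  L_4(t) = t(t - 1)(t - 2)(t - 3) / 24
Then g(t) = 3·L_0(t) + 14·L_1(t) + 63·L_2(t) + 198·L_3(t) + 491·L_4(t).
Expanding and collecting terms gives g(t) = t^4 + 2t^3 + 6t^2 + 2t + 3.
Check: g(4) = 491. ✓

g(t) = t^4 + 2t^3 + 6t^2 + 2t + 3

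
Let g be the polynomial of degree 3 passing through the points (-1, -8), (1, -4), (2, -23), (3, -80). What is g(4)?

Write g(s) = as^3 + bs^2 + cs + d. Substituting each data point gives a linear system:
  -a + b - c + d = -8
  a + b + c + d = -4
  8a + 4b + 2c + d = -23
  27a + 9b + 3c + d = -80
Solving the system yields a = -3, b = -1, c = 5, d = -5.
So g(s) = -3s^3 - s^2 + 5s - 5.
Then g(4) = -193.

-193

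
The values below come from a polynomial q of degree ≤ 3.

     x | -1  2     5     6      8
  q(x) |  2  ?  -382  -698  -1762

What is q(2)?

The 4 known points determine the degree-3 polynomial uniquely.
Write q(x) = ax^3 + bx^2 + cx + d. Substituting each data point gives a linear system:
  -a + b - c + d = 2
  125a + 25b + 5c + d = -382
  216a + 36b + 6c + d = -698
  512a + 64b + 8c + d = -1762
Solving the system yields a = -4, b = 4, c = 4, d = -2.
So q(x) = -4x³ + 4x² + 4x - 2.
Then q(2) = -10.

-10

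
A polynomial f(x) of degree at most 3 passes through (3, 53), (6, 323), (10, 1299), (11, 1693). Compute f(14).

3331

Using the Lagrange interpolation formula with nodes 3, 6, 10, 11:
  L_0(x) = (x - 6)(x - 10)(x - 11) / -168
  L_1(x) = (x - 3)(x - 10)(x - 11) / 60
  L_2(x) = (x - 3)(x - 6)(x - 11) / -28
  L_3(x) = (x - 3)(x - 6)(x - 10) / 40
Then f(x) = 53·L_0(x) + 323·L_1(x) + 1299·L_2(x) + 1693·L_3(x).
Expanding and collecting terms gives f(x) = x^3 + 3x^2 - 1.
Evaluating at x = 14: f(14) = 3331.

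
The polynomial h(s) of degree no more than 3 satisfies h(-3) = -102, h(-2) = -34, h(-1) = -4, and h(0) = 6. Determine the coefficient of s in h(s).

Write h(s) = as^3 + bs^2 + cs + d. Substituting each data point gives a linear system:
  -27a + 9b - 3c + d = -102
  -8a + 4b - 2c + d = -34
  -a + b - c + d = -4
  d = 6
Solving the system yields a = 3, b = -1, c = 6, d = 6.
So h(s) = 3s³ - s² + 6s + 6.
The coefficient of s is 6.

6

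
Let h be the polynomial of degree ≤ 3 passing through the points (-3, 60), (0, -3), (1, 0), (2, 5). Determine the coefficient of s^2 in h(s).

4

Write h(s) = as^3 + bs^2 + cs + d. Substituting each data point gives a linear system:
  -27a + 9b - 3c + d = 60
  d = -3
  a + b + c + d = 0
  8a + 4b + 2c + d = 5
Solving the system yields a = -1, b = 4, c = 0, d = -3.
So h(s) = -s³ + 4s² - 3.
The coefficient of s^2 is 4.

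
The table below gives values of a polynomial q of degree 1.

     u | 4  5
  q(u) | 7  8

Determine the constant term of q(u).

Write q(u) = au + b. Substituting each data point gives a linear system:
  4a + b = 7
  5a + b = 8
Solving the system yields a = 1, b = 3.
So q(u) = u + 3.
The constant term is 3.

3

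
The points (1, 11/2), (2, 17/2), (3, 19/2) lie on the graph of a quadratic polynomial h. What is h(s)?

Using the Lagrange interpolation formula with nodes 1, 2, 3:
  L_0(s) = (s - 2)(s - 3) / 2
  L_1(s) = (s - 1)(s - 3) / -1
  L_2(s) = (s - 1)(s - 2) / 2
Then h(s) = 11/2·L_0(s) + 17/2·L_1(s) + 19/2·L_2(s).
Expanding and collecting terms gives h(s) = -s² + 6s + 1/2.
Check: h(2) = 17/2. ✓

h(s) = -s^2 + 6s + 1/2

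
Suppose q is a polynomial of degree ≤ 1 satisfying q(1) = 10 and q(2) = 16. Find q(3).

Write q(u) = au + b. Substituting each data point gives a linear system:
  a + b = 10
  2a + b = 16
Solving the system yields a = 6, b = 4.
So q(u) = 6u + 4.
Then q(3) = 22.

22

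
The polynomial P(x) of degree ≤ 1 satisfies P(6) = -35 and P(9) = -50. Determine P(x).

Write P(x) = ax + b. Substituting each data point gives a linear system:
  6a + b = -35
  9a + b = -50
Solving the system yields a = -5, b = -5.
So P(x) = -5x - 5.
Check: P(6) = -35. ✓

P(x) = -5x - 5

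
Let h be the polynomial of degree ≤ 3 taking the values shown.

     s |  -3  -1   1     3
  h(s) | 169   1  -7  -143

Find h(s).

h(s) = -6s^3 + 2s^2 + 2s - 5

Write h(s) = as^3 + bs^2 + cs + d. Substituting each data point gives a linear system:
  -27a + 9b - 3c + d = 169
  -a + b - c + d = 1
  a + b + c + d = -7
  27a + 9b + 3c + d = -143
Solving the system yields a = -6, b = 2, c = 2, d = -5.
So h(s) = -6s^3 + 2s^2 + 2s - 5.
Check: h(3) = -143. ✓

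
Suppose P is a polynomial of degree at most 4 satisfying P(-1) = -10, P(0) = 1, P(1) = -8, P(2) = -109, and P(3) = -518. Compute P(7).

-14594

Write P(n) = an^4 + bn^3 + cn^2 + dn + e. Substituting each data point gives a linear system:
  a - b + c - d + e = -10
  e = 1
  a + b + c + d + e = -8
  16a + 8b + 4c + 2d + e = -109
  81a + 27b + 9c + 3d + e = -518
Solving the system yields a = -6, b = 0, c = -4, d = 1, e = 1.
So P(n) = -6n⁴ - 4n² + n + 1.
Then P(7) = -14594.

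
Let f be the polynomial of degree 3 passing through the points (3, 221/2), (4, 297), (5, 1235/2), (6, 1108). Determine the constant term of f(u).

-5

Write f(u) = au^3 + bu^2 + cu + d. Substituting each data point gives a linear system:
  27a + 9b + 3c + d = 221/2
  64a + 16b + 4c + d = 297
  125a + 25b + 5c + d = 1235/2
  216a + 36b + 6c + d = 1108
Solving the system yields a = 6, b = -5, c = -1/2, d = -5.
So f(u) = 6u^3 - 5u^2 - (1/2)u - 5.
The constant term is -5.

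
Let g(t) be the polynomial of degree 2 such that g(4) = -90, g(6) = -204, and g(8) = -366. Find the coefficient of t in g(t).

3

Write g(t) = at^2 + bt + c. Substituting each data point gives a linear system:
  16a + 4b + c = -90
  36a + 6b + c = -204
  64a + 8b + c = -366
Solving the system yields a = -6, b = 3, c = -6.
So g(t) = -6t^2 + 3t - 6.
The coefficient of t is 3.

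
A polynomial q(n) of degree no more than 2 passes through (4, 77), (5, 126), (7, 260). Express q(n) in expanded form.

q(n) = 6n^2 - 5n + 1

Write q(n) = an^2 + bn + c. Substituting each data point gives a linear system:
  16a + 4b + c = 77
  25a + 5b + c = 126
  49a + 7b + c = 260
Solving the system yields a = 6, b = -5, c = 1.
So q(n) = 6n² - 5n + 1.
Check: q(7) = 260. ✓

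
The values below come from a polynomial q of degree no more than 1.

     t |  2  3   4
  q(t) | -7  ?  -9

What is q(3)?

-8

The 2 known points determine the degree-1 polynomial uniquely.
Write q(t) = at + b. Substituting each data point gives a linear system:
  2a + b = -7
  4a + b = -9
Solving the system yields a = -1, b = -5.
So q(t) = -t - 5.
Then q(3) = -8.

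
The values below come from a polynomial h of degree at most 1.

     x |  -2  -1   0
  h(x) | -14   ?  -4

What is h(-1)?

-9

On equispaced nodes a degree-1 polynomial has vanishing second forward difference, so
  h(-2) - 2·h(-1) + h(0) = 0.
Substituting the known values and solving for h(-1):
  -2·h(-1) = 18
  h(-1) = -9.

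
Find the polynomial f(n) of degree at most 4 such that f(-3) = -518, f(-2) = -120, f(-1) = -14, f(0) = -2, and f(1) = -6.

Write f(n) = an^4 + bn^3 + cn^2 + dn + e. Substituting each data point gives a linear system:
  81a - 27b + 9c - 3d + e = -518
  16a - 8b + 4c - 2d + e = -120
  a - b + c - d + e = -14
  e = -2
  a + b + c + d + e = -6
Solving the system yields a = -5, b = 3, c = -3, d = 1, e = -2.
So f(n) = -5n^4 + 3n^3 - 3n^2 + n - 2.
Check: f(-2) = -120. ✓

f(n) = -5n^4 + 3n^3 - 3n^2 + n - 2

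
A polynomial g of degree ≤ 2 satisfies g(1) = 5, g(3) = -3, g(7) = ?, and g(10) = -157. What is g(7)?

The 3 known points determine the degree-2 polynomial uniquely.
Write g(x) = ax^2 + bx + c. Substituting each data point gives a linear system:
  a + b + c = 5
  9a + 3b + c = -3
  100a + 10b + c = -157
Solving the system yields a = -2, b = 4, c = 3.
So g(x) = -2x^2 + 4x + 3.
Then g(7) = -67.

-67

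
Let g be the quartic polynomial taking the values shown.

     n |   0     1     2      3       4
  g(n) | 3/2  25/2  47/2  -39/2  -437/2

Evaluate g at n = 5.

-1447/2

Write g(n) = an^4 + bn^3 + cn^2 + dn + e. Substituting each data point gives a linear system:
  e = 3/2
  a + b + c + d + e = 25/2
  16a + 8b + 4c + 2d + e = 47/2
  81a + 27b + 9c + 3d + e = -39/2
  256a + 64b + 16c + 4d + e = -437/2
Solving the system yields a = -2, b = 3, c = 5, d = 5, e = 3/2.
So g(n) = -2n⁴ + 3n³ + 5n² + 5n + 3/2.
Then g(5) = -1447/2.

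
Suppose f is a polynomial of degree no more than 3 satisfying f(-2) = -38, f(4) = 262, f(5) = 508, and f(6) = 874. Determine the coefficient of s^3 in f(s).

Write f(s) = as^3 + bs^2 + cs + d. Substituting each data point gives a linear system:
  -8a + 4b - 2c + d = -38
  64a + 16b + 4c + d = 262
  125a + 25b + 5c + d = 508
  216a + 36b + 6c + d = 874
Solving the system yields a = 4, b = 0, c = 2, d = -2.
So f(s) = 4s³ + 2s - 2.
The leading coefficient is 4.

4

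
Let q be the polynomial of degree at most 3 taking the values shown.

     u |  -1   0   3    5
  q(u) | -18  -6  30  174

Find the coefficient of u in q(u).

Write q(u) = au^3 + bu^2 + cu + d. Substituting each data point gives a linear system:
  -a + b - c + d = -18
  d = -6
  27a + 9b + 3c + d = 30
  125a + 25b + 5c + d = 174
Solving the system yields a = 2, b = -4, c = 6, d = -6.
So q(u) = 2u^3 - 4u^2 + 6u - 6.
The coefficient of u is 6.

6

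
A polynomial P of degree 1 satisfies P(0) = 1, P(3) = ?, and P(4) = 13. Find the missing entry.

10

The 2 known points determine the degree-1 polynomial uniquely.
Write P(u) = au + b. Substituting each data point gives a linear system:
  b = 1
  4a + b = 13
Solving the system yields a = 3, b = 1.
So P(u) = 3u + 1.
Then P(3) = 10.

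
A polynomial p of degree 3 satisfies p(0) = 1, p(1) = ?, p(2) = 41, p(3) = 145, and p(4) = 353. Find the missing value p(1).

5

On equispaced nodes a degree-3 polynomial has vanishing fourth forward difference, so
  p(0) - 4·p(1) + 6·p(2) - 4·p(3) + p(4) = 0.
Substituting the known values and solving for p(1):
  -4·p(1) = -20
  p(1) = 5.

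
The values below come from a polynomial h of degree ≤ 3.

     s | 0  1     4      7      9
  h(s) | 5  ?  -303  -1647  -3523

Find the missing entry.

The 4 known points determine the degree-3 polynomial uniquely.
Write h(s) = as^3 + bs^2 + cs + d. Substituting each data point gives a linear system:
  d = 5
  64a + 16b + 4c + d = -303
  343a + 49b + 7c + d = -1647
  729a + 81b + 9c + d = -3523
Solving the system yields a = -5, b = 2, c = -5, d = 5.
So h(s) = -5s^3 + 2s^2 - 5s + 5.
Then h(1) = -3.

-3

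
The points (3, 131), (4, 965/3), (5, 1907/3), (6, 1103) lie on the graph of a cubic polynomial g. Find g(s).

g(s) = 5s^3 + (5/3)s^2 - 6s - 1

Write g(s) = as^3 + bs^2 + cs + d. Substituting each data point gives a linear system:
  27a + 9b + 3c + d = 131
  64a + 16b + 4c + d = 965/3
  125a + 25b + 5c + d = 1907/3
  216a + 36b + 6c + d = 1103
Solving the system yields a = 5, b = 5/3, c = -6, d = -1.
So g(s) = 5s^3 + (5/3)s^2 - 6s - 1.
Check: g(6) = 1103. ✓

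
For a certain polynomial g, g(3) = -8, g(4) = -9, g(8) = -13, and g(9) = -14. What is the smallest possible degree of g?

1

Divided differences on the nodes 3, 4, 8, 9:
  order 0: -8  -9  -13  -14
  order 1: -1  -1  -1
  order 2: 0  0
  order 3: 0
The order-1 divided differences are all -1 (nonzero) and every higher order vanishes, so the data lies on a polynomial of degree exactly 1.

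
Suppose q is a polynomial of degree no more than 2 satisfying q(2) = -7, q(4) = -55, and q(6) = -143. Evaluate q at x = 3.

-26

Using the Lagrange interpolation formula with nodes 2, 4, 6:
  L_0(x) = (x - 4)(x - 6) / 8
  L_1(x) = (x - 2)(x - 6) / -4
  L_2(x) = (x - 2)(x - 4) / 8
Then q(x) = -7·L_0(x) - 55·L_1(x) - 143·L_2(x).
Expanding and collecting terms gives q(x) = -5x² + 6x + 1.
Evaluating at x = 3: q(3) = -26.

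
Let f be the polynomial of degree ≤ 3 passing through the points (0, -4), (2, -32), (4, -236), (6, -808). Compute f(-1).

Forward differences of the values at u = 0, 2, 4, 6:
  f  : -4  -32  -236  -808
  Δ  : -28  -204  -572
  Δ^2: -176  -368
  Δ^3: -192
The third differences are constant, confirming degree 3.
Interpolating (Newton forward form) and evaluating at u = -1 gives f(-1) = 4.

4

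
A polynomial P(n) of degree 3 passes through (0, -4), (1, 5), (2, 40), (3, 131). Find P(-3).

-175

Using the Lagrange interpolation formula with nodes 0, 1, 2, 3:
  L_0(n) = (n - 1)(n - 2)(n - 3) / -6
  L_1(n) = n(n - 2)(n - 3) / 2
  L_2(n) = n(n - 1)(n - 3) / -2
  L_3(n) = n(n - 1)(n - 2) / 6
Then P(n) = -4·L_0(n) + 5·L_1(n) + 40·L_2(n) + 131·L_3(n).
Expanding and collecting terms gives P(n) = 5n^3 - 2n^2 + 6n - 4.
Evaluating at n = -3: P(-3) = -175.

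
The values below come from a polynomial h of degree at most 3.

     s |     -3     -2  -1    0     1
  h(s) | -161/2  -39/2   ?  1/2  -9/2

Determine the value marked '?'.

3/2

The 4 known points determine the degree-3 polynomial uniquely.
Write h(s) = as^3 + bs^2 + cs + d. Substituting each data point gives a linear system:
  -27a + 9b - 3c + d = -161/2
  -8a + 4b - 2c + d = -39/2
  d = 1/2
  a + b + c + d = -9/2
Solving the system yields a = 3, b = -2, c = -6, d = 1/2.
So h(s) = 3s^3 - 2s^2 - 6s + 1/2.
Then h(-1) = 3/2.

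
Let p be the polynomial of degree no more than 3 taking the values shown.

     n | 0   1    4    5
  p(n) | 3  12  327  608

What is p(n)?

Write p(n) = an^3 + bn^2 + cn + d. Substituting each data point gives a linear system:
  d = 3
  a + b + c + d = 12
  64a + 16b + 4c + d = 327
  125a + 25b + 5c + d = 608
Solving the system yields a = 4, b = 4, c = 1, d = 3.
So p(n) = 4n^3 + 4n^2 + n + 3.
Check: p(0) = 3. ✓

p(n) = 4n^3 + 4n^2 + n + 3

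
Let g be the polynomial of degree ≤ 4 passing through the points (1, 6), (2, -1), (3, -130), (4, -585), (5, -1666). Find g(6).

-3769

Using the Lagrange interpolation formula with nodes 1, 2, 3, 4, 5:
  L_0(u) = (u - 2)(u - 3)(u - 4)(u - 5) / 24
  L_1(u) = (u - 1)(u - 3)(u - 4)(u - 5) / -6
  L_2(u) = (u - 1)(u - 2)(u - 4)(u - 5) / 4
  L_3(u) = (u - 1)(u - 2)(u - 3)(u - 5) / -6
  L_4(u) = (u - 1)(u - 2)(u - 3)(u - 4) / 24
Then g(u) = 6·L_0(u) - 1·L_1(u) - 130·L_2(u) - 585·L_3(u) - 1666·L_4(u).
Expanding and collecting terms gives g(u) = -4u^4 + 6u^3 + 3u^2 + 2u - 1.
Evaluating at u = 6: g(6) = -3769.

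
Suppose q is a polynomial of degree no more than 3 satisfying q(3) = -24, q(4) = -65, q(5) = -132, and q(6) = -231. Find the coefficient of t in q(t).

Write q(t) = at^3 + bt^2 + ct + d. Substituting each data point gives a linear system:
  27a + 9b + 3c + d = -24
  64a + 16b + 4c + d = -65
  125a + 25b + 5c + d = -132
  216a + 36b + 6c + d = -231
Solving the system yields a = -1, b = -1, c = 3, d = 3.
So q(t) = -t^3 - t^2 + 3t + 3.
The coefficient of t is 3.

3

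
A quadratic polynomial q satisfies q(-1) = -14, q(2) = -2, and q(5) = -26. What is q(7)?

Write q(s) = as^2 + bs + c. Substituting each data point gives a linear system:
  a - b + c = -14
  4a + 2b + c = -2
  25a + 5b + c = -26
Solving the system yields a = -2, b = 6, c = -6.
So q(s) = -2s^2 + 6s - 6.
Then q(7) = -62.

-62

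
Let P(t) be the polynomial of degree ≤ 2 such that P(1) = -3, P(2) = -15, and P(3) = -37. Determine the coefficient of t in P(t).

Write P(t) = at^2 + bt + c. Substituting each data point gives a linear system:
  a + b + c = -3
  4a + 2b + c = -15
  9a + 3b + c = -37
Solving the system yields a = -5, b = 3, c = -1.
So P(t) = -5t² + 3t - 1.
The coefficient of t is 3.

3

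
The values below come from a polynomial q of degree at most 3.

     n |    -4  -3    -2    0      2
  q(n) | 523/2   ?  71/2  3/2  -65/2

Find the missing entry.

The 4 known points determine the degree-3 polynomial uniquely.
Write q(n) = an^3 + bn^2 + cn + d. Substituting each data point gives a linear system:
  -64a + 16b - 4c + d = 523/2
  -8a + 4b - 2c + d = 71/2
  d = 3/2
  8a + 4b + 2c + d = -65/2
Solving the system yields a = -4, b = 0, c = -1, d = 3/2.
So q(n) = -4n^3 - n + 3/2.
Then q(-3) = 225/2.

225/2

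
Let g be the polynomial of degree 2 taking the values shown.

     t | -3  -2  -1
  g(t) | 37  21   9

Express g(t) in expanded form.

Using the Lagrange interpolation formula with nodes -3, -2, -1:
  L_0(t) = (t + 2)(t + 1) / 2
  L_1(t) = (t + 3)(t + 1) / -1
  L_2(t) = (t + 3)(t + 2) / 2
Then g(t) = 37·L_0(t) + 21·L_1(t) + 9·L_2(t).
Expanding and collecting terms gives g(t) = 2t² - 6t + 1.
Check: g(-3) = 37. ✓

g(t) = 2t^2 - 6t + 1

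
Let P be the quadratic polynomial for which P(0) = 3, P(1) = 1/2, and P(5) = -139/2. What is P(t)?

Using the Lagrange interpolation formula with nodes 0, 1, 5:
  L_0(t) = (t - 1)(t - 5) / 5
  L_1(t) = t(t - 5) / -4
  L_2(t) = t(t - 1) / 20
Then P(t) = 3·L_0(t) + 1/2·L_1(t) - 139/2·L_2(t).
Expanding and collecting terms gives P(t) = -3t^2 + (1/2)t + 3.
Check: P(5) = -139/2. ✓

P(t) = -3t^2 + (1/2)t + 3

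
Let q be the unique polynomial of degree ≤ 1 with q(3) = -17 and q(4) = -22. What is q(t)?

Write q(t) = at + b. Substituting each data point gives a linear system:
  3a + b = -17
  4a + b = -22
Solving the system yields a = -5, b = -2.
So q(t) = -5t - 2.
Check: q(4) = -22. ✓

q(t) = -5t - 2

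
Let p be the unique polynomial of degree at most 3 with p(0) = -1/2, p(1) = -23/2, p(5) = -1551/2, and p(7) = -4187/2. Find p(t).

p(t) = -6t^3 - 5t - 1/2

Write p(t) = at^3 + bt^2 + ct + d. Substituting each data point gives a linear system:
  d = -1/2
  a + b + c + d = -23/2
  125a + 25b + 5c + d = -1551/2
  343a + 49b + 7c + d = -4187/2
Solving the system yields a = -6, b = 0, c = -5, d = -1/2.
So p(t) = -6t^3 - 5t - 1/2.
Check: p(7) = -4187/2. ✓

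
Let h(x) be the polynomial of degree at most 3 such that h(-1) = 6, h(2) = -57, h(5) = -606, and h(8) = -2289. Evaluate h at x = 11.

-5754

Write h(x) = ax^3 + bx^2 + cx + d. Substituting each data point gives a linear system:
  -a + b - c + d = 6
  8a + 4b + 2c + d = -57
  125a + 25b + 5c + d = -606
  512a + 64b + 8c + d = -2289
Solving the system yields a = -4, b = -3, c = -6, d = -1.
So h(x) = -4x^3 - 3x^2 - 6x - 1.
Then h(11) = -5754.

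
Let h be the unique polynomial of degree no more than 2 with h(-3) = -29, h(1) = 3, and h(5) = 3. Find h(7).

Write h(n) = an^2 + bn + c. Substituting each data point gives a linear system:
  9a - 3b + c = -29
  a + b + c = 3
  25a + 5b + c = 3
Solving the system yields a = -1, b = 6, c = -2.
So h(n) = -n^2 + 6n - 2.
Then h(7) = -9.

-9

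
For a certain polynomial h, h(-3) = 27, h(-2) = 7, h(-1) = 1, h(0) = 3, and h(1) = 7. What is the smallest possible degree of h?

Forward differences of the values at t = -3, -2, -1, 0, 1:
  h  : 27  7  1  3  7
  Δ  : -20  -6  2  4
  Δ^2: 14  8  2
  Δ^3: -6  -6
  Δ^4: 0
The third differences are constant (-6) and nonzero, while all higher differences vanish, so the minimal degree is 3.

3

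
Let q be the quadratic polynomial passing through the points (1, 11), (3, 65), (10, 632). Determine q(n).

Write q(n) = an^2 + bn + c. Substituting each data point gives a linear system:
  a + b + c = 11
  9a + 3b + c = 65
  100a + 10b + c = 632
Solving the system yields a = 6, b = 3, c = 2.
So q(n) = 6n² + 3n + 2.
Check: q(3) = 65. ✓

q(n) = 6n^2 + 3n + 2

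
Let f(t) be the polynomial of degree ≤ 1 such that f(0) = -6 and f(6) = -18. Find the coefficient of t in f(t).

Write f(t) = at + b. Substituting each data point gives a linear system:
  b = -6
  6a + b = -18
Solving the system yields a = -2, b = -6.
So f(t) = -2t - 6.
The leading coefficient is -2.

-2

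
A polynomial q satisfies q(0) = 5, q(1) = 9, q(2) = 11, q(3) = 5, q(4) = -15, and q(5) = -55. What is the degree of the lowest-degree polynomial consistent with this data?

Forward differences of the values at x = 0, 1, 2, 3, 4, 5:
  q  : 5  9  11  5  -15  -55
  Δ  : 4  2  -6  -20  -40
  Δ^2: -2  -8  -14  -20
  Δ^3: -6  -6  -6
  Δ^4: 0  0
  Δ^5: 0
The third differences are constant (-6) and nonzero, while all higher differences vanish, so the minimal degree is 3.

3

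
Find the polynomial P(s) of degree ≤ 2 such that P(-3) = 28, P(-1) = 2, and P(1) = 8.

Write P(s) = as^2 + bs + c. Substituting each data point gives a linear system:
  9a - 3b + c = 28
  a - b + c = 2
  a + b + c = 8
Solving the system yields a = 4, b = 3, c = 1.
So P(s) = 4s^2 + 3s + 1.
Check: P(-1) = 2. ✓

P(s) = 4s^2 + 3s + 1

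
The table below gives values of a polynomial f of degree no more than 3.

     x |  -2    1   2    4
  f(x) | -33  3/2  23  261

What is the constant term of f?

5

Write f(x) = ax^3 + bx^2 + cx + d. Substituting each data point gives a linear system:
  -8a + 4b - 2c + d = -33
  a + b + c + d = 3/2
  8a + 4b + 2c + d = 23
  64a + 16b + 4c + d = 261
Solving the system yields a = 5, b = -5/2, c = -6, d = 5.
So f(x) = 5x^3 - (5/2)x^2 - 6x + 5.
The constant term is 5.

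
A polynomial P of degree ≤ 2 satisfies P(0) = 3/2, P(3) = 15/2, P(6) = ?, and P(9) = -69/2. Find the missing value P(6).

-9/2

The 3 known points determine the degree-2 polynomial uniquely.
Write P(n) = an^2 + bn + c. Substituting each data point gives a linear system:
  c = 3/2
  9a + 3b + c = 15/2
  81a + 9b + c = -69/2
Solving the system yields a = -1, b = 5, c = 3/2.
So P(n) = -n^2 + 5n + 3/2.
Then P(6) = -9/2.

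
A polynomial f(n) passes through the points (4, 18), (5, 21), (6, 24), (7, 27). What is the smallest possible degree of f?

1

Forward differences of the values at n = 4, 5, 6, 7:
  f  : 18  21  24  27
  Δ  : 3  3  3
  Δ^2: 0  0
  Δ^3: 0
The first differences are constant (3) and nonzero, while all higher differences vanish, so the minimal degree is 1.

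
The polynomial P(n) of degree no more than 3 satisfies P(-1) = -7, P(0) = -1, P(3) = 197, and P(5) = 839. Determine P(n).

P(n) = 6n^3 + 3n^2 + 3n - 1

Write P(n) = an^3 + bn^2 + cn + d. Substituting each data point gives a linear system:
  -a + b - c + d = -7
  d = -1
  27a + 9b + 3c + d = 197
  125a + 25b + 5c + d = 839
Solving the system yields a = 6, b = 3, c = 3, d = -1.
So P(n) = 6n³ + 3n² + 3n - 1.
Check: P(5) = 839. ✓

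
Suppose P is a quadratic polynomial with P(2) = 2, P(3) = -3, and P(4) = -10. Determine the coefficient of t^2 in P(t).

Write P(t) = at^2 + bt + c. Substituting each data point gives a linear system:
  4a + 2b + c = 2
  9a + 3b + c = -3
  16a + 4b + c = -10
Solving the system yields a = -1, b = 0, c = 6.
So P(t) = -t^2 + 6.
The leading coefficient is -1.

-1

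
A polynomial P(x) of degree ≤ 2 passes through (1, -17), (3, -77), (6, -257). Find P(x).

P(x) = -6x^2 - 6x - 5

Using the Lagrange interpolation formula with nodes 1, 3, 6:
  L_0(x) = (x - 3)(x - 6) / 10
  L_1(x) = (x - 1)(x - 6) / -6
  L_2(x) = (x - 1)(x - 3) / 15
Then P(x) = -17·L_0(x) - 77·L_1(x) - 257·L_2(x).
Expanding and collecting terms gives P(x) = -6x^2 - 6x - 5.
Check: P(3) = -77. ✓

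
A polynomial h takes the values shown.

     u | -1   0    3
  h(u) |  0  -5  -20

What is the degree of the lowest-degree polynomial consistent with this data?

1

Divided differences on the nodes -1, 0, 3:
  order 0: 0  -5  -20
  order 1: -5  -5
  order 2: 0
The order-1 divided differences are all -5 (nonzero) and every higher order vanishes, so the data lies on a polynomial of degree exactly 1.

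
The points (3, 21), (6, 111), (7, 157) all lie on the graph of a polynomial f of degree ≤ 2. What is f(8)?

Write f(u) = au^2 + bu + c. Substituting each data point gives a linear system:
  9a + 3b + c = 21
  36a + 6b + c = 111
  49a + 7b + c = 157
Solving the system yields a = 4, b = -6, c = 3.
So f(u) = 4u^2 - 6u + 3.
Then f(8) = 211.

211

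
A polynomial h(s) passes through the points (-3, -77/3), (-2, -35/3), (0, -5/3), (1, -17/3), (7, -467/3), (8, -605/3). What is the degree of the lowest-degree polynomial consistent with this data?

Divided differences on the nodes -3, -2, 0, 1, 7, 8:
  order 0: -77/3  -35/3  -5/3  -17/3  -467/3  -605/3
  order 1: 14  5  -4  -25  -46
  order 2: -3  -3  -3  -3
  order 3: 0  0  0
  order 4: 0  0
  order 5: 0
The order-2 divided differences are all -3 (nonzero) and every higher order vanishes, so the data lies on a polynomial of degree exactly 2.

2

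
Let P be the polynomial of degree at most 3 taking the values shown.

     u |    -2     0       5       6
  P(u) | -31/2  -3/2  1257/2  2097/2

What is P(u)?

P(u) = 4u^3 + 5u^2 + u - 3/2

Using the Lagrange interpolation formula with nodes -2, 0, 5, 6:
  L_0(u) = u(u - 5)(u - 6) / -112
  L_1(u) = (u + 2)(u - 5)(u - 6) / 60
  L_2(u) = (u + 2)u(u - 6) / -35
  L_3(u) = (u + 2)u(u - 5) / 48
Then P(u) = -31/2·L_0(u) - 3/2·L_1(u) + 1257/2·L_2(u) + 2097/2·L_3(u).
Expanding and collecting terms gives P(u) = 4u³ + 5u² + u - 3/2.
Check: P(-2) = -31/2. ✓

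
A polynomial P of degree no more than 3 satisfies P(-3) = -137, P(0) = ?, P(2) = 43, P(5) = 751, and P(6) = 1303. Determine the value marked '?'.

1

The 4 known points determine the degree-3 polynomial uniquely.
Write P(t) = at^3 + bt^2 + ct + d. Substituting each data point gives a linear system:
  -27a + 9b - 3c + d = -137
  8a + 4b + 2c + d = 43
  125a + 25b + 5c + d = 751
  216a + 36b + 6c + d = 1303
Solving the system yields a = 6, b = 1, c = -5, d = 1.
So P(t) = 6t^3 + t^2 - 5t + 1.
Then P(0) = 1.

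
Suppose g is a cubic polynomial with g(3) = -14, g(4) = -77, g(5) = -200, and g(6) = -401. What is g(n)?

g(n) = -3n^3 + 6n^2 + 6n - 5

Write g(n) = an^3 + bn^2 + cn + d. Substituting each data point gives a linear system:
  27a + 9b + 3c + d = -14
  64a + 16b + 4c + d = -77
  125a + 25b + 5c + d = -200
  216a + 36b + 6c + d = -401
Solving the system yields a = -3, b = 6, c = 6, d = -5.
So g(n) = -3n^3 + 6n^2 + 6n - 5.
Check: g(6) = -401. ✓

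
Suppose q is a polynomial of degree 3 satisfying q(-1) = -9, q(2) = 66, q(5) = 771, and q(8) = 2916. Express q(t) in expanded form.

q(t) = 5t^3 + 5t^2 + 5t - 4

Write q(t) = at^3 + bt^2 + ct + d. Substituting each data point gives a linear system:
  -a + b - c + d = -9
  8a + 4b + 2c + d = 66
  125a + 25b + 5c + d = 771
  512a + 64b + 8c + d = 2916
Solving the system yields a = 5, b = 5, c = 5, d = -4.
So q(t) = 5t³ + 5t² + 5t - 4.
Check: q(8) = 2916. ✓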